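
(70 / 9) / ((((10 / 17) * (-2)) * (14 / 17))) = -289 / 36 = -8.03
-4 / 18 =-2 / 9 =-0.22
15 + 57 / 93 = 484 / 31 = 15.61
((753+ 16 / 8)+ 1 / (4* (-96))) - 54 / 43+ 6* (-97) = 2835797 / 16512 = 171.74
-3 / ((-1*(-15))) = -1 / 5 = -0.20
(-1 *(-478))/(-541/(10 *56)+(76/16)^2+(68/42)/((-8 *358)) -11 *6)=-35936040/3338303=-10.76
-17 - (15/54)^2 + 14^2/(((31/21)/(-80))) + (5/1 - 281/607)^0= -106848199/10044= -10638.01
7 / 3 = 2.33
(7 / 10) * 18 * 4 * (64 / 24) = 672 / 5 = 134.40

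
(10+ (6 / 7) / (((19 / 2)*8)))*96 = 127824 / 133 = 961.08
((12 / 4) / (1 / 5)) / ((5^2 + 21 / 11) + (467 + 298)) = 165 / 8711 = 0.02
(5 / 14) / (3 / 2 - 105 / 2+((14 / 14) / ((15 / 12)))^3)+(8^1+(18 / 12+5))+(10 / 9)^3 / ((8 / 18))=62904824 / 3578337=17.58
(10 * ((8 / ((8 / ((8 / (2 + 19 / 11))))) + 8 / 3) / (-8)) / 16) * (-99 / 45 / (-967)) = -407 / 475764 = -0.00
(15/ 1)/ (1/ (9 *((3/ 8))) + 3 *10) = 405/ 818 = 0.50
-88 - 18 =-106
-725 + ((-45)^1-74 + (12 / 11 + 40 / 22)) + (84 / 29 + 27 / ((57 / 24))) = -5011392 / 6061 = -826.83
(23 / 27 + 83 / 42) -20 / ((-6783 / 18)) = 351767 / 122094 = 2.88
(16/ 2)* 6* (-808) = -38784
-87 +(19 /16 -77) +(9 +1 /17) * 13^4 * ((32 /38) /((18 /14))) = 7874349313 /46512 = 169297.16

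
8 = 8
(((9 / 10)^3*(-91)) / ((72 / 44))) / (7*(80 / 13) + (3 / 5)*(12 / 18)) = -117117 / 125600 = -0.93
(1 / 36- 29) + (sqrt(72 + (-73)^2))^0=-27.97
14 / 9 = 1.56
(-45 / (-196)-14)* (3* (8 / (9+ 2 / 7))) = -16194 / 455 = -35.59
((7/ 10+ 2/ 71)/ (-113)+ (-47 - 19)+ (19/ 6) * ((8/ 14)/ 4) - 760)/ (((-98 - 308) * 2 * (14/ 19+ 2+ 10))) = 6606861697/ 82768958580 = 0.08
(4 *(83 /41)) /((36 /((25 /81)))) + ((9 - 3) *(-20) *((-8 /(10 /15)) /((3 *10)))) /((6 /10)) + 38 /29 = 70538437 /866781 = 81.38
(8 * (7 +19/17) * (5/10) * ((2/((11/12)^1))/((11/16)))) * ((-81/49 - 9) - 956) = -912734208/9163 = -99610.85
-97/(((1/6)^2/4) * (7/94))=-1312992/7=-187570.29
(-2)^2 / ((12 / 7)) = 7 / 3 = 2.33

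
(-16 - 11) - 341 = -368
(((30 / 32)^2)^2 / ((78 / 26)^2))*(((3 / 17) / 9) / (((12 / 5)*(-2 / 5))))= -15625 / 8912896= -0.00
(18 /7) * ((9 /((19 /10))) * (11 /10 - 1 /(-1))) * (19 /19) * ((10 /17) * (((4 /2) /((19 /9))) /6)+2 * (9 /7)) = 2927664 /42959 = 68.15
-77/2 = -38.50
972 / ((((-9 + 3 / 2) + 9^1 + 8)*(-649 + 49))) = -81 / 475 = -0.17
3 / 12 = 1 / 4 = 0.25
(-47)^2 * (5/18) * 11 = 121495/18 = 6749.72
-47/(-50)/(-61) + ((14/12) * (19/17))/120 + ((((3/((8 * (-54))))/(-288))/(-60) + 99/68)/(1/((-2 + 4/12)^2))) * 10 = 2347698743299/58058726400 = 40.44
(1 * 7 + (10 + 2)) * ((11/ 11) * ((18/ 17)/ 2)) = 171/ 17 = 10.06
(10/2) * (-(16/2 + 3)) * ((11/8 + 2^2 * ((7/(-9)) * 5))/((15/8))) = 11231/27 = 415.96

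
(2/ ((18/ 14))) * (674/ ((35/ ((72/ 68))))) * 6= 16176/ 85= 190.31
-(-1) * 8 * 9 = 72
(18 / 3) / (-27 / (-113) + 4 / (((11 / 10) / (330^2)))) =226 / 14916009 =0.00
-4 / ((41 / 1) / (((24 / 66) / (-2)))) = 8 / 451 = 0.02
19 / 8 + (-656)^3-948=-282301361.62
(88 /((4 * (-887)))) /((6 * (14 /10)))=-55 /18627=-0.00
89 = 89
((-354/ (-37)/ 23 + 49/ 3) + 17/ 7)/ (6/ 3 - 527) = -342728/ 9382275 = -0.04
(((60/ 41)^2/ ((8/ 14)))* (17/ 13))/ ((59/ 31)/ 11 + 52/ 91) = 255647700/ 38832781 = 6.58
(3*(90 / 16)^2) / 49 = 6075 / 3136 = 1.94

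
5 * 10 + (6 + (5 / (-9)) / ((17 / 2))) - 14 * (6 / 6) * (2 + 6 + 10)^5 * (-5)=20237281838 / 153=132269815.93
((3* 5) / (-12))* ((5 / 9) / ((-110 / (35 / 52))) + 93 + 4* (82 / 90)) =-4975081 / 41184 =-120.80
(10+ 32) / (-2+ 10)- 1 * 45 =-159 / 4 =-39.75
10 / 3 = 3.33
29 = 29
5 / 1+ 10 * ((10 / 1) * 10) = 1005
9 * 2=18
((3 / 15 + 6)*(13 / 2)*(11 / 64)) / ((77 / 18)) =3627 / 2240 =1.62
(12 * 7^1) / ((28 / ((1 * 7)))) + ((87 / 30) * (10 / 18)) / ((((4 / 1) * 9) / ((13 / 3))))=41201 / 1944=21.19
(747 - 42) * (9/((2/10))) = 31725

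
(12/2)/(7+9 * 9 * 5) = 3/206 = 0.01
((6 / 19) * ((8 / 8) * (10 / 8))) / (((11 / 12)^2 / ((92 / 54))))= 1840 / 2299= 0.80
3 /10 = 0.30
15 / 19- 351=-6654 / 19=-350.21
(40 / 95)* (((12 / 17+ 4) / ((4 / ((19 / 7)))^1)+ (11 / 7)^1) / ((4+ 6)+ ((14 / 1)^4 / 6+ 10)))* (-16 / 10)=-3888 / 7779455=-0.00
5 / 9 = 0.56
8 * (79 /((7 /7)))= 632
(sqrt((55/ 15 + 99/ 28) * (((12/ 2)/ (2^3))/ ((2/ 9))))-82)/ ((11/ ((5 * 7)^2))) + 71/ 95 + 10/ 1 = -8572.01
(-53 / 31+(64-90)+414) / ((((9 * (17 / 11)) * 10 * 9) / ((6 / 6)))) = 26345 / 85374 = 0.31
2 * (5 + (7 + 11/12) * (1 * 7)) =725/6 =120.83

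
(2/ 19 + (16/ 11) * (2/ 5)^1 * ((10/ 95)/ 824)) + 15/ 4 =1659877/ 430540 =3.86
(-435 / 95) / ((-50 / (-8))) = -348 / 475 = -0.73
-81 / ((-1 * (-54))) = -3 / 2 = -1.50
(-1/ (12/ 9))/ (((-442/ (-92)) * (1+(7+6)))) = -0.01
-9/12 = -3/4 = -0.75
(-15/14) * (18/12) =-1.61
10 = 10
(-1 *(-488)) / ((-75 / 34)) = -16592 / 75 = -221.23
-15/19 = -0.79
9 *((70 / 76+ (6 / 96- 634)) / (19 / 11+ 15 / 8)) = -19051263 / 12046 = -1581.54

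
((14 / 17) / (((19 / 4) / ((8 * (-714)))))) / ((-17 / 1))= 18816 / 323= 58.25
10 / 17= 0.59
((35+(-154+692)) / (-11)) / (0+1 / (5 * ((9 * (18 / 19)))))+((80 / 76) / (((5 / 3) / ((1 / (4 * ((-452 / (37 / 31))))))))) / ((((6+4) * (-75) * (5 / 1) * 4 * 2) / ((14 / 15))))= -487754216997151 / 219638100000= -2220.72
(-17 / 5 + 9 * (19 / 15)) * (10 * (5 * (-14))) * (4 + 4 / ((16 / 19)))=-49000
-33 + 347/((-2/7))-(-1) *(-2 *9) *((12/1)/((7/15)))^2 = -1288655/98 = -13149.54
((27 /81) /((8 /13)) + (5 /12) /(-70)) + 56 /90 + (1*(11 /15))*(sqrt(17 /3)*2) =1459 /1260 + 22*sqrt(51) /45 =4.65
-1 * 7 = -7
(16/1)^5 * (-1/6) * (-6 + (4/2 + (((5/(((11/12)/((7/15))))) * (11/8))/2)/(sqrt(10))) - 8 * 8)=35651584/3 - 458752 * sqrt(10)/15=11787147.92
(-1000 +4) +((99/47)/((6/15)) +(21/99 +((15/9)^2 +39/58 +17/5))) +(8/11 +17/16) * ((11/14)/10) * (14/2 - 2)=-42444427079/43179840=-982.97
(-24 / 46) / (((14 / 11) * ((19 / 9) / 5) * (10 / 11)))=-3267 / 3059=-1.07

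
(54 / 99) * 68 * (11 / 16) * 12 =306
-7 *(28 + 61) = -623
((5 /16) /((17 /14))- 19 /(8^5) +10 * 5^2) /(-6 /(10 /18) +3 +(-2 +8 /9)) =-6273316665 /223379456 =-28.08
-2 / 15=-0.13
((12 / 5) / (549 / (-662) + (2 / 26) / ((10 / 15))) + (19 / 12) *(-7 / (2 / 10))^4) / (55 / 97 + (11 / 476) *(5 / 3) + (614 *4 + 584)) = 105315874391413 / 134775204800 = 781.42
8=8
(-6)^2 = 36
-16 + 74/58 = -427/29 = -14.72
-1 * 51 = -51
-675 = -675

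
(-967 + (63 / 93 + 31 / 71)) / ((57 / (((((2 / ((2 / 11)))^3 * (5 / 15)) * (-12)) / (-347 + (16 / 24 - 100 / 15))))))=-11318371460 / 44286321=-255.57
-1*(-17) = 17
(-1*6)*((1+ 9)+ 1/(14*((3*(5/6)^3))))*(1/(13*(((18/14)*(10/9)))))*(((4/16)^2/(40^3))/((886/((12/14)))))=-39537/12900160000000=-0.00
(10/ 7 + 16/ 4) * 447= 2426.57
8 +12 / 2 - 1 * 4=10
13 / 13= 1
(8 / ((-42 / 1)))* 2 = -8 / 21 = -0.38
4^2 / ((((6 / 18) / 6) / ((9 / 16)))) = 162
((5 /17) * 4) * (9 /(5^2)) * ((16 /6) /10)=48 /425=0.11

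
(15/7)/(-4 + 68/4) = 15/91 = 0.16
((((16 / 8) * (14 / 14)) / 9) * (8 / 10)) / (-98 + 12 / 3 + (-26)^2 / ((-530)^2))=-112360 / 59408829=-0.00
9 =9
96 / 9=32 / 3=10.67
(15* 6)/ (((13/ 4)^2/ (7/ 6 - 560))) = -804720/ 169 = -4761.66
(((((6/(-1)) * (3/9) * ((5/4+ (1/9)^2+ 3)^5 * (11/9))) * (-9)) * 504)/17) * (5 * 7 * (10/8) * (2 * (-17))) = -67685737722672890975/49589822592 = -1364911874.75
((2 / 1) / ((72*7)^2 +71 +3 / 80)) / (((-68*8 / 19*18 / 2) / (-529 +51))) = 45410 / 3110025339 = 0.00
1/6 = 0.17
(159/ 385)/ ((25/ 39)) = 6201/ 9625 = 0.64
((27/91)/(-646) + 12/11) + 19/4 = 7553407/1293292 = 5.84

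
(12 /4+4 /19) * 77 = 4697 /19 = 247.21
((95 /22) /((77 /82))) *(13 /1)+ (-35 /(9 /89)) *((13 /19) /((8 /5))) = -102227645 /1158696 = -88.23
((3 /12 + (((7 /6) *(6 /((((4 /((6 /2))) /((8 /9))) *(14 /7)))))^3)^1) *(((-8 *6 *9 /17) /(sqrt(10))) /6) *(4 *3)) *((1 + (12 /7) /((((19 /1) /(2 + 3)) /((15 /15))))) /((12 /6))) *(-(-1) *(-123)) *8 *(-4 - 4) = -4250990208 *sqrt(10) /11305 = -1189103.17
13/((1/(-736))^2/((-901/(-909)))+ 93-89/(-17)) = 6344885248/47945513869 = 0.13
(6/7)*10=60/7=8.57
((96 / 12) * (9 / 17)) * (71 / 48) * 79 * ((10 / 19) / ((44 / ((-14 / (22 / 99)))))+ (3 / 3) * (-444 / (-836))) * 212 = -82940283 / 3553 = -23343.73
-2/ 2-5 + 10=4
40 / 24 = 5 / 3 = 1.67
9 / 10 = 0.90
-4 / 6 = -2 / 3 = -0.67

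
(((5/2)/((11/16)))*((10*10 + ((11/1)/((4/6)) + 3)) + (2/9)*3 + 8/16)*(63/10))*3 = 91224/11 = 8293.09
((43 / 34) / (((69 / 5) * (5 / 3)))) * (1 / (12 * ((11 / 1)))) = 43 / 103224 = 0.00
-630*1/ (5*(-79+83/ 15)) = 945/ 551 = 1.72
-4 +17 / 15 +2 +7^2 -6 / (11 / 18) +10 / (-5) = 5992 / 165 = 36.32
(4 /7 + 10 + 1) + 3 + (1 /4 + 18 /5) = 2579 /140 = 18.42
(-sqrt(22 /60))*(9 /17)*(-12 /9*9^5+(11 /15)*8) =590446*sqrt(330) /425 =25237.61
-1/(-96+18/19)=19/1806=0.01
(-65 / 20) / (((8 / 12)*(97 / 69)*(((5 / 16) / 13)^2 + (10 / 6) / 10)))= -43658784 / 2105579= -20.73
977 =977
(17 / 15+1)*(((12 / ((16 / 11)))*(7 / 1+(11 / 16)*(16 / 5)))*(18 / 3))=24288 / 25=971.52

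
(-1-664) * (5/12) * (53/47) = -176225/564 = -312.46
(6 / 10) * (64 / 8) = 24 / 5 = 4.80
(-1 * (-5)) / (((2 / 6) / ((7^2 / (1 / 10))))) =7350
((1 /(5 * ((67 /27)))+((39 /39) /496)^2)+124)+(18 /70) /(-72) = 14316194293 /115381504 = 124.08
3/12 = 1/4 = 0.25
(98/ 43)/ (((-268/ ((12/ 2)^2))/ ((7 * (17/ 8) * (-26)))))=682227/ 5762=118.40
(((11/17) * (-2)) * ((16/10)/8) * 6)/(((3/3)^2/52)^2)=-356928/85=-4199.15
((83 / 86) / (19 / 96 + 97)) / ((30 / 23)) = 15272 / 2006165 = 0.01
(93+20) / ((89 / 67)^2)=507257 / 7921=64.04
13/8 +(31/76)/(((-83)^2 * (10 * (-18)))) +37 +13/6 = 3844268639/94241520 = 40.79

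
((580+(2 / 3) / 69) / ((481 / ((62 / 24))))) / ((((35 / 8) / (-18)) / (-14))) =29775376 / 165945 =179.43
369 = 369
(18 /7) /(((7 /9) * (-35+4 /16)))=-648 /6811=-0.10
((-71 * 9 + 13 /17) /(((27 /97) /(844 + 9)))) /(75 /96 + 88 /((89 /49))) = -2556763092800 /64355931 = -39728.48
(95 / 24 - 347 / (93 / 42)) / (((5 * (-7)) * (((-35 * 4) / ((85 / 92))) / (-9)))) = 0.26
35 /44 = 0.80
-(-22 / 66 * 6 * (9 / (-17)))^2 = -324 / 289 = -1.12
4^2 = 16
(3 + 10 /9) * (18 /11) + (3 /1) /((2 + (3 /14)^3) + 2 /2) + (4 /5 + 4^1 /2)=1593492 /151415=10.52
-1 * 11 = -11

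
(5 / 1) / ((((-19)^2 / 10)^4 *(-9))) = -50000 / 152852067369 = -0.00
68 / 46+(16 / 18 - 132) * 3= -391.86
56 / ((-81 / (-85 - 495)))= 32480 / 81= 400.99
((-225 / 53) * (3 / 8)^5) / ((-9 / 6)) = 18225 / 868352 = 0.02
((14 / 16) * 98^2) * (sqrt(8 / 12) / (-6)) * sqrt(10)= -16807 * sqrt(15) / 18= -3616.29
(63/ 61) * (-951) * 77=-4613301/ 61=-75627.89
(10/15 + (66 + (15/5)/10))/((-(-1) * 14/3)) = 287/20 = 14.35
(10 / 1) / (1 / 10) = 100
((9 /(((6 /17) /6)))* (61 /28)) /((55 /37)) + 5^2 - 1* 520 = -416979 /1540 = -270.77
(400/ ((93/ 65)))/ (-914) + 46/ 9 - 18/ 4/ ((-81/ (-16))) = 499346/ 127503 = 3.92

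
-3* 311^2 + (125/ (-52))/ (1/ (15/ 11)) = -165975111/ 572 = -290166.28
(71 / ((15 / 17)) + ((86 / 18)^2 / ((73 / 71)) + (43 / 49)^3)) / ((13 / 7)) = 359461457863 / 6459686415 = 55.65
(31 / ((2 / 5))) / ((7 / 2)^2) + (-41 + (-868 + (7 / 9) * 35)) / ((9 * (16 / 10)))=-217930 / 3969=-54.91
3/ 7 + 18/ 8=75/ 28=2.68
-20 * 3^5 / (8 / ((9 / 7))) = -10935 / 14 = -781.07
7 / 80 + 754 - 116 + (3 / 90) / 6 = 459427 / 720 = 638.09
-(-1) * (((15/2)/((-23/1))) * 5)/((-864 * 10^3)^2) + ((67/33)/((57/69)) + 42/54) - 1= 213918105599791/95690833920000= 2.24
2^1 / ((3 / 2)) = 4 / 3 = 1.33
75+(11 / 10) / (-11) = 749 / 10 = 74.90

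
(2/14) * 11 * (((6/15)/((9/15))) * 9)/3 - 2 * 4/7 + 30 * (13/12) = 69/2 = 34.50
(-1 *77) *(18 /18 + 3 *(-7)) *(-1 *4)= -6160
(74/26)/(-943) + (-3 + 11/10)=-1.90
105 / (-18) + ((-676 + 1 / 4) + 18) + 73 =-7087 / 12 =-590.58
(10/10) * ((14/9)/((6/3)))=7/9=0.78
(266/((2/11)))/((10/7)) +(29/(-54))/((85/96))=313189/306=1023.49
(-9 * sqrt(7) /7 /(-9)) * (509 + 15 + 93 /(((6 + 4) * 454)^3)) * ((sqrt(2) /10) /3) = 49034171936093 * sqrt(14) /19651099440000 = 9.34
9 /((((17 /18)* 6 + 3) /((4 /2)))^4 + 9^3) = 729 /87610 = 0.01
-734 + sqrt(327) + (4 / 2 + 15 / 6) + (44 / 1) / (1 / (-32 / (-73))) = -103691 / 146 + sqrt(327) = -692.13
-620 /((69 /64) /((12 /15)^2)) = -126976 /345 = -368.05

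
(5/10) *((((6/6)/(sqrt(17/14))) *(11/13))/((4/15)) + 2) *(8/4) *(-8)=-330 *sqrt(238)/221 - 16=-39.04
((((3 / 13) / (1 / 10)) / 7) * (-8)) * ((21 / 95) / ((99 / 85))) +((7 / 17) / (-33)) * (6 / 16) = -186689 / 369512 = -0.51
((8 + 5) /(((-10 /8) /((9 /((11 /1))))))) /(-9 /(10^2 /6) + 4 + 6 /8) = -9360 /4631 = -2.02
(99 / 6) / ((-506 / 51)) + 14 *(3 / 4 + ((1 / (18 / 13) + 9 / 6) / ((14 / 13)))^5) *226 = 1574915230275787 / 13043451708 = 120743.75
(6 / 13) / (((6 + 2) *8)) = 3 / 416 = 0.01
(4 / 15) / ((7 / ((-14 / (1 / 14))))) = -7.47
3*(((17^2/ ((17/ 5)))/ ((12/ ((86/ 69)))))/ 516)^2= 7225/ 8227008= 0.00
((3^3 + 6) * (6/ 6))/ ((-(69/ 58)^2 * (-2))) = 18502/ 1587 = 11.66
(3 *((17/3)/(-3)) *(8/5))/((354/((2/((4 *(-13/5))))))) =34/6903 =0.00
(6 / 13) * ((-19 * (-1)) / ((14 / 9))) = 513 / 91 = 5.64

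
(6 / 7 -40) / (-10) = 137 / 35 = 3.91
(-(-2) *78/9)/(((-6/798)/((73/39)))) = -38836/9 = -4315.11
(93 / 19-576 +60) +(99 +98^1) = -5968 / 19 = -314.11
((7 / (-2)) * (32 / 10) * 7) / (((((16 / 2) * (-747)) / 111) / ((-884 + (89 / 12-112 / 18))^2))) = 1831187945293 / 1613520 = 1134902.54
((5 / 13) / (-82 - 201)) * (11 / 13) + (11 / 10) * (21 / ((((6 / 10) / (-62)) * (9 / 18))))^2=990935265265 / 47827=20719160.00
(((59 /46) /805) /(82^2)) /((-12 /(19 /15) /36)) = -1121 /1244948600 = -0.00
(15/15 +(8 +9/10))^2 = 9801/100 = 98.01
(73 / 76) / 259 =73 / 19684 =0.00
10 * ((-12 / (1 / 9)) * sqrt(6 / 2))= -1080 * sqrt(3)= -1870.61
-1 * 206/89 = -2.31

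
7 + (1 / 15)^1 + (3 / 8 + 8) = 1853 / 120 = 15.44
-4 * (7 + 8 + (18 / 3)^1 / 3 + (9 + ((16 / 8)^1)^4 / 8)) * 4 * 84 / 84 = -448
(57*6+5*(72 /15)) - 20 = 346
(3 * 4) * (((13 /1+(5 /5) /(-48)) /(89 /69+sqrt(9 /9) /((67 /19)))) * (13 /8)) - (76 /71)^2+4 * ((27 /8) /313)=58671735749045 /367269031744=159.75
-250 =-250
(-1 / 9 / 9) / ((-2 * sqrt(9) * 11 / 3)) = 1 / 1782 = 0.00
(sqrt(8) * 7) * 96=1344 * sqrt(2)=1900.70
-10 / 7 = -1.43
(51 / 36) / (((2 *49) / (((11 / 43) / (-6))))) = -187 / 303408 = -0.00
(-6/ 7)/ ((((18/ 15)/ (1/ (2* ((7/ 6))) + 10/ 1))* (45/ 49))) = -73/ 9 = -8.11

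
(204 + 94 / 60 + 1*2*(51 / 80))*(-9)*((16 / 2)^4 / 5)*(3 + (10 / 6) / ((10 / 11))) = -184271104 / 25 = -7370844.16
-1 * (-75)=75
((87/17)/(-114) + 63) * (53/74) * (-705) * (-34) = 1519597185/1406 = 1080794.58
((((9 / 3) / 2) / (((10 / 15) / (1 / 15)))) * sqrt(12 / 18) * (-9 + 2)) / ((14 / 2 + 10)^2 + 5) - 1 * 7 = -7.00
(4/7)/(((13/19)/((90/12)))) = 570/91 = 6.26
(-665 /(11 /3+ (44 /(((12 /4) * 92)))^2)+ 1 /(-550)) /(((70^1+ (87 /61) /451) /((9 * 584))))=-520239438250272 /38468993575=-13523.60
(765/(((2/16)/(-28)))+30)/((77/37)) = -6339210/77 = -82327.40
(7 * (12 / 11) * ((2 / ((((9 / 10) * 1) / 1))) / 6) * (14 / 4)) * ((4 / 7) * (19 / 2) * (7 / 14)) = 2660 / 99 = 26.87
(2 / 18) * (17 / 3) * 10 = 170 / 27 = 6.30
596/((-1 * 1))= -596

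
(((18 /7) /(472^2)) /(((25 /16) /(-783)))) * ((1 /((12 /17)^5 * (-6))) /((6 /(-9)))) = -41175853 /4990361600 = -0.01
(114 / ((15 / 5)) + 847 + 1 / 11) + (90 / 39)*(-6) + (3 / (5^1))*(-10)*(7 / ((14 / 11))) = 119869 / 143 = 838.24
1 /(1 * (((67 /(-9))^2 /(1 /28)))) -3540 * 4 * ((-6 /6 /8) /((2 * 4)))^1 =6952359 /31423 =221.25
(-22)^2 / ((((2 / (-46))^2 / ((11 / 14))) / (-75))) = -105614850 / 7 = -15087835.71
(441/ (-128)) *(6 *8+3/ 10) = -213003/ 1280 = -166.41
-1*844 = -844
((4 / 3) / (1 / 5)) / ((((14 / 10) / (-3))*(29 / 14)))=-200 / 29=-6.90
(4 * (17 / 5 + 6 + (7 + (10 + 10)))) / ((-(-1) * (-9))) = -728 / 45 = -16.18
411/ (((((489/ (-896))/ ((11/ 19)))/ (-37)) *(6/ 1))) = 24980032/ 9291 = 2688.63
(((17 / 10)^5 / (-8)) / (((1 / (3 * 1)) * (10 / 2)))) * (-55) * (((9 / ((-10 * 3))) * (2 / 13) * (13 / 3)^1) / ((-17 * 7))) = 2756193 / 28000000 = 0.10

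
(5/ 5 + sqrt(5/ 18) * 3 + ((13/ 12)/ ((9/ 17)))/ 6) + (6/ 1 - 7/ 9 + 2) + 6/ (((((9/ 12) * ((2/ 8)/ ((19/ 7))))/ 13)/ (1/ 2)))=sqrt(10)/ 2 + 2599739/ 4536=574.72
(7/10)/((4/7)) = 49/40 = 1.22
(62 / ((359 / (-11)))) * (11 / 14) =-3751 / 2513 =-1.49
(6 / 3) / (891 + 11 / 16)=32 / 14267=0.00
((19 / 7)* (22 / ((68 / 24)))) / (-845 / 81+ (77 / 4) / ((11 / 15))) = 812592 / 609875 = 1.33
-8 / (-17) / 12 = 2 / 51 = 0.04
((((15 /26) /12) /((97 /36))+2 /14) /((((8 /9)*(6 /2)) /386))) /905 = 1642623 /63907480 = 0.03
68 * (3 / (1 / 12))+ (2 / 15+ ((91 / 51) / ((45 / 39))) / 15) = 28093513 / 11475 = 2448.24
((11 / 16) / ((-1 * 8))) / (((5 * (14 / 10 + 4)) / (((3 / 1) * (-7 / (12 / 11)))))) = 847 / 13824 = 0.06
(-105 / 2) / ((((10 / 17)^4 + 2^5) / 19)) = -55541465 / 1788448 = -31.06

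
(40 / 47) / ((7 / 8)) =320 / 329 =0.97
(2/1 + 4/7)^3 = 5832/343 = 17.00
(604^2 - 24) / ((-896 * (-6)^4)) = -45599 / 145152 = -0.31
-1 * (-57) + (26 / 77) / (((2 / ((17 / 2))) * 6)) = 52889 / 924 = 57.24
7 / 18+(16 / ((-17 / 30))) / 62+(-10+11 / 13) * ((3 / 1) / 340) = -181633 / 1233180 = -0.15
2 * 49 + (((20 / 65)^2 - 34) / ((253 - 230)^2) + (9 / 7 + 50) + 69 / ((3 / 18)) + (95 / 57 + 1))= 1062410555 / 1877421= 565.89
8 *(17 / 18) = 68 / 9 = 7.56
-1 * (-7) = 7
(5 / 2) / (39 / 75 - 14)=-125 / 674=-0.19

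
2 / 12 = 1 / 6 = 0.17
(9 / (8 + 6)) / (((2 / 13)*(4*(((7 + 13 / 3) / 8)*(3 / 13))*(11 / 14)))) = 1521 / 374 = 4.07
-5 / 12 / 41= -5 / 492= -0.01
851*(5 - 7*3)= -13616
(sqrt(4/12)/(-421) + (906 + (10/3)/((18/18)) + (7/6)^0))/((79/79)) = 2731/3 - sqrt(3)/1263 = 910.33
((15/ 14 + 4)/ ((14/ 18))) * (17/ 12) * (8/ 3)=1207/ 49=24.63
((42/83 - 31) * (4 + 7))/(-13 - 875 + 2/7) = 194887/515762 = 0.38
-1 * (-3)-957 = -954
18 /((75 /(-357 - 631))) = -5928 /25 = -237.12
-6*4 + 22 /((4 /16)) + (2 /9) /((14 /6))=1346 /21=64.10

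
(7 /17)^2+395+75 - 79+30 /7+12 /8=1606081 /4046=396.96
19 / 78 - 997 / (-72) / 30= 19801 / 28080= 0.71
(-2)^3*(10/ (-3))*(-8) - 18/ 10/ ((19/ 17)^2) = -1163003/ 5415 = -214.77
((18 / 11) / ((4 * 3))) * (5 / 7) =15 / 154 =0.10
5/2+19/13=103/26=3.96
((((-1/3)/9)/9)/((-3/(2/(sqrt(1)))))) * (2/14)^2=2/35721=0.00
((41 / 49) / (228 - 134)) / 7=41 / 32242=0.00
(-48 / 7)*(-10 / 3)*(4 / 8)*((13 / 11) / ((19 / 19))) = 13.51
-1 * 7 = -7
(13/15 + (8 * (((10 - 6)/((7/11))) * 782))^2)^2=1291755099653999439089929/540225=2391142763948353813.86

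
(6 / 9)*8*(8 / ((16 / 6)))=16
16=16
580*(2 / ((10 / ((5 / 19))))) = 580 / 19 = 30.53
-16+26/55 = -15.53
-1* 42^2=-1764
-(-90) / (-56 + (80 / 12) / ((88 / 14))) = -2970 / 1813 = -1.64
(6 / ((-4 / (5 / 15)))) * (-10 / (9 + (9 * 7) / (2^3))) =8 / 27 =0.30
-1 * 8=-8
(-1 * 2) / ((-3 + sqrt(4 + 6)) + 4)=2 / 9 -2 * sqrt(10) / 9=-0.48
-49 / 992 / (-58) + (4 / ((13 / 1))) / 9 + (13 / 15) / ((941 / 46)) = 2451655877 / 31672704960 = 0.08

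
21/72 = 7/24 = 0.29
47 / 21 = 2.24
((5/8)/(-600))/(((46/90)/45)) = -135/1472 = -0.09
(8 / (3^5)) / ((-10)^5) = -1 / 3037500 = -0.00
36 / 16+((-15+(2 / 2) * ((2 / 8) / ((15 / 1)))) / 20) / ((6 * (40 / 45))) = 13501 / 6400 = 2.11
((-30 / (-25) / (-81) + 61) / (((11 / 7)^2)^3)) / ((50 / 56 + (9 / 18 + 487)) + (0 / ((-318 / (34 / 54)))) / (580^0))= 27120918076 / 3270523051125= 0.01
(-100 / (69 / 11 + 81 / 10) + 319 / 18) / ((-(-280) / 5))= 102113 / 531216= 0.19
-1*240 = -240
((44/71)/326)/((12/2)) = 11/34719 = 0.00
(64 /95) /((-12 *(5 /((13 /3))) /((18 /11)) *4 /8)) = -832 /5225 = -0.16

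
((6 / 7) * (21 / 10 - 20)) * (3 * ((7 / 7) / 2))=-1611 / 70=-23.01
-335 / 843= -0.40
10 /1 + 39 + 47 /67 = 3330 /67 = 49.70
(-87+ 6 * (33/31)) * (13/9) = -10829/93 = -116.44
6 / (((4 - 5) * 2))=-3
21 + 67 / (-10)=143 / 10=14.30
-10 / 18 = -5 / 9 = -0.56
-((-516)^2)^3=-18875488922505216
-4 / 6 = -0.67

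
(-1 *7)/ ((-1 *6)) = 7/ 6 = 1.17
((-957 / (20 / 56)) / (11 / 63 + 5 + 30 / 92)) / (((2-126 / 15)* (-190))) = -9706851 / 24230320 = -0.40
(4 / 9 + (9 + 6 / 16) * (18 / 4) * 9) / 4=54739 / 576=95.03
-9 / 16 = -0.56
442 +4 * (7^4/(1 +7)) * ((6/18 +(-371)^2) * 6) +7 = 991430973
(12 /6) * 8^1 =16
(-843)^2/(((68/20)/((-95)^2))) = 32068036125/17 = 1886355066.18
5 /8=0.62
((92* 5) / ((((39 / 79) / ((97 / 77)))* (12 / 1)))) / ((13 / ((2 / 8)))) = 881245 / 468468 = 1.88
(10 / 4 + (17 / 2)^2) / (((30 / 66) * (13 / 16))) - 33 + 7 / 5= 854 / 5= 170.80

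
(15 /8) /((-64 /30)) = -225 /256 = -0.88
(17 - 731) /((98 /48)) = -2448 /7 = -349.71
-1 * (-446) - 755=-309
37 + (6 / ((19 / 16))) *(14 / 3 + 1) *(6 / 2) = 2335 / 19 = 122.89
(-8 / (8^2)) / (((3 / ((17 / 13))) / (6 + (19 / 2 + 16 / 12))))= -1717 / 1872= -0.92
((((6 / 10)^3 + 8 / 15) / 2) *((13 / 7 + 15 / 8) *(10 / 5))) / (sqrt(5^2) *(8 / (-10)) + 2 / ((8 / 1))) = -58729 / 78750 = -0.75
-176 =-176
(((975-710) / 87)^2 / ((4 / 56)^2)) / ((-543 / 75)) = -344102500 / 1369989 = -251.17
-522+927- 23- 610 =-228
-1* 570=-570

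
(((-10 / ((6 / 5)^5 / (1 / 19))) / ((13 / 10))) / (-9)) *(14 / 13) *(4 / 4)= 546875 / 28089828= 0.02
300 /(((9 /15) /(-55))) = -27500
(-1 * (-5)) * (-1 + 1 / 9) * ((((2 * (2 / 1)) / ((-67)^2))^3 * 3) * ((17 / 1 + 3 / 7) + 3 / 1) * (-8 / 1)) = 0.00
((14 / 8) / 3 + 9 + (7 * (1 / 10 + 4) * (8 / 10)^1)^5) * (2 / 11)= 747724068406363 / 644531250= 1160105.22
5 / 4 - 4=-11 / 4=-2.75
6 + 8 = 14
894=894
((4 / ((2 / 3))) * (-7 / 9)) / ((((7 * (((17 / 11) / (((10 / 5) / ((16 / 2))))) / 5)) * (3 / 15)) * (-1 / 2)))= 275 / 51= 5.39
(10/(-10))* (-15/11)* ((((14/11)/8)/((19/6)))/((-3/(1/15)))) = -7/4598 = -0.00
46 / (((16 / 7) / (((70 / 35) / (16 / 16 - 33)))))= -161 / 128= -1.26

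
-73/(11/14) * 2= -2044/11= -185.82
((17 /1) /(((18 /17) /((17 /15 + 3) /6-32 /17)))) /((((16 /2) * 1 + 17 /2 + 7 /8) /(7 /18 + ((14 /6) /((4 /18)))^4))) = -5433545117 /405324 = -13405.44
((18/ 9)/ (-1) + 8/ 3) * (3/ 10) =1/ 5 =0.20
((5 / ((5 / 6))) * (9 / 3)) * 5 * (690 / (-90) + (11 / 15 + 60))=4776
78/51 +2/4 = 69/34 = 2.03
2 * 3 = 6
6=6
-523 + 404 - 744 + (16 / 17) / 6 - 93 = -48748 / 51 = -955.84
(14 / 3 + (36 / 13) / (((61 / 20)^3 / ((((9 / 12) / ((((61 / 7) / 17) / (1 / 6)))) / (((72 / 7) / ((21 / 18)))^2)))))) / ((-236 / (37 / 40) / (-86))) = 866050375280797 / 550528360836480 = 1.57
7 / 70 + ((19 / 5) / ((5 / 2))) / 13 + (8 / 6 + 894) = 1746323 / 1950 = 895.55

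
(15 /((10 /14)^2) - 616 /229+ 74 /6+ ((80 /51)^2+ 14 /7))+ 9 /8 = 1063292329 /23825160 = 44.63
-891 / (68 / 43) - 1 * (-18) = -37089 / 68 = -545.43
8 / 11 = 0.73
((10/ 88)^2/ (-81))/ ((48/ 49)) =-1225/ 7527168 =-0.00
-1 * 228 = -228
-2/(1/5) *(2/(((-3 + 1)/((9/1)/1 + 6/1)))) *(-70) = -10500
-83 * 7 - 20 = -601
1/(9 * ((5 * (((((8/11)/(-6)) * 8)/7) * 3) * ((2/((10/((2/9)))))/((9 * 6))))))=-2079/32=-64.97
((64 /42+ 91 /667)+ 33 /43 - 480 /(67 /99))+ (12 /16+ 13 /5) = -567763798571 /807083340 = -703.48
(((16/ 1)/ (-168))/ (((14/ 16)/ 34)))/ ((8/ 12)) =-272/ 49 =-5.55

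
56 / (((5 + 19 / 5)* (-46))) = -35 / 253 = -0.14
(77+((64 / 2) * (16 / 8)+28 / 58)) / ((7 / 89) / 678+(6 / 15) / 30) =2063193550 / 196127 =10519.68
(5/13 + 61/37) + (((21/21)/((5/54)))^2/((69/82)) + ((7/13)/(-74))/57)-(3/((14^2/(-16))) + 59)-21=94077576139/1544947950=60.89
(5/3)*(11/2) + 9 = 109/6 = 18.17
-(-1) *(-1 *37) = -37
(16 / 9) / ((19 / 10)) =160 / 171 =0.94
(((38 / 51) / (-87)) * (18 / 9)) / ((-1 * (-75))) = -76 / 332775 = -0.00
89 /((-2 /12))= -534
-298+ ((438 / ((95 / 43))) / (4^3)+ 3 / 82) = -36752063 / 124640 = -294.87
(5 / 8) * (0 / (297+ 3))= 0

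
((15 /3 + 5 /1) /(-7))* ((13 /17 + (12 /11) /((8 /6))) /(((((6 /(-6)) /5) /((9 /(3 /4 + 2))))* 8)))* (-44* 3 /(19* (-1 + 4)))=-266400 /24871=-10.71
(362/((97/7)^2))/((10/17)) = 150773/47045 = 3.20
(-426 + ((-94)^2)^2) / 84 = 39037235 / 42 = 929457.98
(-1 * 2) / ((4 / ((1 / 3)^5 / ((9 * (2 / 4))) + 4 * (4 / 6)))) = -2917 / 2187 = -1.33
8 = 8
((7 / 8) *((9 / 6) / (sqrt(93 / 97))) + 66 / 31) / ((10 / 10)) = 7 *sqrt(9021) / 496 + 66 / 31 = 3.47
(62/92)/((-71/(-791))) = 24521/3266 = 7.51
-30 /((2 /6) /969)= -87210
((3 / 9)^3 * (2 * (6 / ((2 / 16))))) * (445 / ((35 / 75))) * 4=284800 / 21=13561.90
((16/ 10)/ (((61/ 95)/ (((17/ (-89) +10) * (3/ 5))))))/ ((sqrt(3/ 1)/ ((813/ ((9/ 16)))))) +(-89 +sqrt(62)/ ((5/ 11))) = -89 +11 * sqrt(62)/ 5 +191789952 * sqrt(3)/ 27145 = 12165.93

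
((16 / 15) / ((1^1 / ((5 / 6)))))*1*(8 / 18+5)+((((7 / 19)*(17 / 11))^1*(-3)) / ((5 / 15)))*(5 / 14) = 101891 / 33858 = 3.01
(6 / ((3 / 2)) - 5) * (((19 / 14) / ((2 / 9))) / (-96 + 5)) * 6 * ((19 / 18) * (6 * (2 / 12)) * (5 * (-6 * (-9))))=146205 / 1274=114.76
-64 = -64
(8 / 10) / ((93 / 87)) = 116 / 155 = 0.75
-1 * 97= -97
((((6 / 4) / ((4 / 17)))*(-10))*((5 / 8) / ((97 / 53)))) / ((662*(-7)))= 67575 / 14383936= 0.00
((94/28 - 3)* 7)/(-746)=-5/1492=-0.00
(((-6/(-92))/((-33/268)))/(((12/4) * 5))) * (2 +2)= -536/3795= -0.14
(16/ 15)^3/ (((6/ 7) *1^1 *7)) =2048/ 10125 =0.20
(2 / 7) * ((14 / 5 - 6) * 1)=-32 / 35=-0.91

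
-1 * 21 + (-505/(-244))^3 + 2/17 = -2967618695/246955328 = -12.02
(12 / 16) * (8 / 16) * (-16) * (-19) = 114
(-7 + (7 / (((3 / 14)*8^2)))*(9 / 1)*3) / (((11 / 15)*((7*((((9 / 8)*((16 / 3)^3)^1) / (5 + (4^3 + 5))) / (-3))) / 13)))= -2012985 / 90112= -22.34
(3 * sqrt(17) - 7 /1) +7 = 3 * sqrt(17) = 12.37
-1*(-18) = 18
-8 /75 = -0.11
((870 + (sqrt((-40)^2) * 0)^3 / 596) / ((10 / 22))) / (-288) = -319 / 48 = -6.65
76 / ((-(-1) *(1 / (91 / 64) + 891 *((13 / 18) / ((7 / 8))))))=1729 / 16747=0.10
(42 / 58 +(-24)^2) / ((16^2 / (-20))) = -83625 / 1856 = -45.06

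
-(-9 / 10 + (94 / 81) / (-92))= 8501 / 9315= 0.91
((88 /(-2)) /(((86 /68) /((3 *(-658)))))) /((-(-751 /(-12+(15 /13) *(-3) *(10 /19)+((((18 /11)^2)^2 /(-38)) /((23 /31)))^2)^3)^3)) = -16221170049292823682669345747663383514609890300867838849950539233698927940503569033859831046158600005117984970798784241099462704830897942428223889408 /5667936147822238036948672410943900182046630033100989780555656028632689619153456771243305091005852419050234844916132838529324102444717119670091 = -2861918.28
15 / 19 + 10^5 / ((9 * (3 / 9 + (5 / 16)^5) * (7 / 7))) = 33038.74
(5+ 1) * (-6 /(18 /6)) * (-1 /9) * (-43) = -172 /3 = -57.33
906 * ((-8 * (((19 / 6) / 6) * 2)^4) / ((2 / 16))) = -157427768 / 2187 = -71983.43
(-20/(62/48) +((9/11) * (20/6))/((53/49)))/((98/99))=-1054215/80507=-13.09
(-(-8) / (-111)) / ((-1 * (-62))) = -4 / 3441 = -0.00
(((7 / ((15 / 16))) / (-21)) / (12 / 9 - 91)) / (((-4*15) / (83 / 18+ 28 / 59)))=-10802 / 32138775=-0.00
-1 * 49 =-49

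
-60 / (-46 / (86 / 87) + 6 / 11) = 9460 / 7251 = 1.30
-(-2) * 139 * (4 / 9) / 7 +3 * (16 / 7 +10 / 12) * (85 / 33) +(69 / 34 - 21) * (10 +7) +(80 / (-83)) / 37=-85363294 / 304029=-280.77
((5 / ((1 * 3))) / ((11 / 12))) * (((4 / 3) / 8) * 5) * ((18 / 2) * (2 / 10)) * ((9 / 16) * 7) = 945 / 88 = 10.74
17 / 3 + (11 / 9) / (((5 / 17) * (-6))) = 1343 / 270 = 4.97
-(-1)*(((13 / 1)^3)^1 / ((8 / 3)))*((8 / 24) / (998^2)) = 2197 / 7968032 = 0.00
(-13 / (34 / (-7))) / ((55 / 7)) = 0.34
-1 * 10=-10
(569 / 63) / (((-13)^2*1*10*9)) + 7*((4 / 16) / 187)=3566611 / 358378020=0.01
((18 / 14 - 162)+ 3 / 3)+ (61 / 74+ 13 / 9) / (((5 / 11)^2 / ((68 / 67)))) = -580078672 / 3904425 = -148.57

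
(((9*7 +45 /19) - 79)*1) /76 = -259 /1444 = -0.18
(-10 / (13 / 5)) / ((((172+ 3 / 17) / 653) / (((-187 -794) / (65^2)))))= 21780162 / 6430619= 3.39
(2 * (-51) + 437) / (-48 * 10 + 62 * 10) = 67 / 28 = 2.39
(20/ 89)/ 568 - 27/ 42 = -28418/ 44233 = -0.64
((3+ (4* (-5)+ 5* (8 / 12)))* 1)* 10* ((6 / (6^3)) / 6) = -205 / 324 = -0.63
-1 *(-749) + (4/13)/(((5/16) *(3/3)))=48749/65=749.98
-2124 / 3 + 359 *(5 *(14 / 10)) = 1805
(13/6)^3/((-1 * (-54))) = 2197/11664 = 0.19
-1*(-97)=97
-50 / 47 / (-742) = 25 / 17437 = 0.00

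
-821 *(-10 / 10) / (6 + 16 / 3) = 2463 / 34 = 72.44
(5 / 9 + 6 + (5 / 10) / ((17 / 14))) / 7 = 1066 / 1071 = 1.00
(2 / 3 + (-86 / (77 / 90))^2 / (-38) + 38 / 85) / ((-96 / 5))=1901556529 / 137884824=13.79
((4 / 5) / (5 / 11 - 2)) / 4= -11 / 85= -0.13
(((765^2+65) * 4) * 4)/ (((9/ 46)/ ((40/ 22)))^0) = 9364640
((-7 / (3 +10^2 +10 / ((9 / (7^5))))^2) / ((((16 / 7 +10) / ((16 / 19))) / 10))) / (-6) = 52920 / 23333508569353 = 0.00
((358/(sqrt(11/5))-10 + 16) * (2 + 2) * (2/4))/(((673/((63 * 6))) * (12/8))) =3024/673 + 180432 * sqrt(55)/7403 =185.25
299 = 299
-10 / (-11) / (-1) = -10 / 11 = -0.91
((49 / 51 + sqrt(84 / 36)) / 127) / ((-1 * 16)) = -sqrt(21) / 6096 - 49 / 103632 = -0.00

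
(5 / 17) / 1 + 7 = 124 / 17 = 7.29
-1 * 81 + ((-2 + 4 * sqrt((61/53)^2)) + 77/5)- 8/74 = -63.10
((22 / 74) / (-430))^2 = 121 / 253128100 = 0.00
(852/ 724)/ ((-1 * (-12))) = 71/ 724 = 0.10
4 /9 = 0.44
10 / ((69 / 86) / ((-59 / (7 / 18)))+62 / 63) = 10.22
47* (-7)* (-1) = 329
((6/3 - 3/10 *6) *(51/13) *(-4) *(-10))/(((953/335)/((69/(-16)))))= -1178865/24778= -47.58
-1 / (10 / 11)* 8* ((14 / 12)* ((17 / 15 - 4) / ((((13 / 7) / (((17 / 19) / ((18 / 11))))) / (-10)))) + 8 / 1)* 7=-109974634 / 100035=-1099.36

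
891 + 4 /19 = 16933 /19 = 891.21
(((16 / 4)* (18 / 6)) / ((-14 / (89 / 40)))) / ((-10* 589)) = 267 / 824600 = 0.00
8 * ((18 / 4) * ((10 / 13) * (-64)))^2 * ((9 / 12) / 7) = 49766400 / 1183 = 42067.96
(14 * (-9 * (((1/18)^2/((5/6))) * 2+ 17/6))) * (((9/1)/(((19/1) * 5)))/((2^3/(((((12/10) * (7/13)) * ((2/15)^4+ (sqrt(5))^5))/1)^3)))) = -199765.86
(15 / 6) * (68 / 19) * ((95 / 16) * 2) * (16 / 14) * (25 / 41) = 74.04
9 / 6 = 3 / 2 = 1.50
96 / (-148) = -24 / 37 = -0.65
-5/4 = -1.25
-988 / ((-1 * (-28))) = -247 / 7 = -35.29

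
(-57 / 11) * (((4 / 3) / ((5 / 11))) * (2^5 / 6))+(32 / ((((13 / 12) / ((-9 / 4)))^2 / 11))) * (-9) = -34847584 / 2535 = -13746.58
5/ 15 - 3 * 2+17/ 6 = -17/ 6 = -2.83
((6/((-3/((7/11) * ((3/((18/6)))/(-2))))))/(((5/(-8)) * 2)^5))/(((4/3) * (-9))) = 1792/103125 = 0.02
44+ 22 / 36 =803 / 18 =44.61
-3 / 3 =-1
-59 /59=-1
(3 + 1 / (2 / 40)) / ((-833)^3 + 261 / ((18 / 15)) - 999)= -46 / 1156020637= -0.00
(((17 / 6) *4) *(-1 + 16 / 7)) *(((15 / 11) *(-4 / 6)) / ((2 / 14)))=-92.73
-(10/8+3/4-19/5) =9/5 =1.80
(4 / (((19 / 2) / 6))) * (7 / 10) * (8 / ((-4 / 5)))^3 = -33600 / 19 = -1768.42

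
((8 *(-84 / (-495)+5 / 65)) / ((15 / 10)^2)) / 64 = 529 / 38610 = 0.01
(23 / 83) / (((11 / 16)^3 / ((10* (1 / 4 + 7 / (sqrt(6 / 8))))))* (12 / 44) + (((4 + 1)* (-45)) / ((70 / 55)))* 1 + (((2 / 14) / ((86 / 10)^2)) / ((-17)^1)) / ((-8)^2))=-64670042241696149198510080 / 41257286059626871617114407759 - 231787595258570588160* sqrt(3) / 41257286059626871617114407759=-0.00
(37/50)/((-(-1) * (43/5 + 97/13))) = 481/10440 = 0.05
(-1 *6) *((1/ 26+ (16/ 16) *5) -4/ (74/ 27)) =-10329/ 481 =-21.47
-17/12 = -1.42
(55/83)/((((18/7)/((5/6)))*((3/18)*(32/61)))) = 117425/47808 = 2.46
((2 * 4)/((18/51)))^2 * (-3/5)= -4624/15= -308.27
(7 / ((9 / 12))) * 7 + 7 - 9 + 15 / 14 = 2705 / 42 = 64.40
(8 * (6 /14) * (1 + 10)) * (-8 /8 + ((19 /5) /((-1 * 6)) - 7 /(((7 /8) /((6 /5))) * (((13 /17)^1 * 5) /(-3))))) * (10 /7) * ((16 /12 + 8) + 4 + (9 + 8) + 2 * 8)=140704696 /9555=14725.77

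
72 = 72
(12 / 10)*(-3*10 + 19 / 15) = -862 / 25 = -34.48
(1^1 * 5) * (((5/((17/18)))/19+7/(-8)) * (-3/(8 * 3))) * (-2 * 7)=-53935/10336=-5.22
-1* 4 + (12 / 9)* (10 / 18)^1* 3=-16 / 9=-1.78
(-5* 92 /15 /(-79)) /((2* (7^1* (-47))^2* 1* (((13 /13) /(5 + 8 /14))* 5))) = 598 /299286365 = 0.00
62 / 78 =31 / 39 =0.79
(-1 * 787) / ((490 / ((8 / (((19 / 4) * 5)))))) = -12592 / 23275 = -0.54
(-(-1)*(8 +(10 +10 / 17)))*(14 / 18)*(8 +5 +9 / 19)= 566272 / 2907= 194.80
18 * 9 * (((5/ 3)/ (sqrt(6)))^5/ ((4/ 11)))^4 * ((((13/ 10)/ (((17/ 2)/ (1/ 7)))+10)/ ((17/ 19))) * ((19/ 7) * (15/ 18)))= 106.18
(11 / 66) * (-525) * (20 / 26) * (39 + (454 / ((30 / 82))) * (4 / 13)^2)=-69420575 / 6591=-10532.63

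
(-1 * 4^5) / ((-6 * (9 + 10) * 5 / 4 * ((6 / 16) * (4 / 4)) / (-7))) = -114688 / 855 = -134.14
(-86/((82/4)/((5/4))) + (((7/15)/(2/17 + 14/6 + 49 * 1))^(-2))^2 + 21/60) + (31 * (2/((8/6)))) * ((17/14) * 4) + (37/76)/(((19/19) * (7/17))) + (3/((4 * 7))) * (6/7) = 230820007627795769489/1562159244590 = 147757028.25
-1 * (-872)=872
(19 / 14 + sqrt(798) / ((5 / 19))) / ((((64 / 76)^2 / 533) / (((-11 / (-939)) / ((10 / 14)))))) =40214317 / 2403840 + 281500219 * sqrt(798) / 6009600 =1339.96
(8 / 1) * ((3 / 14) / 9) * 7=4 / 3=1.33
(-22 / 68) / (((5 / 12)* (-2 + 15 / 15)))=66 / 85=0.78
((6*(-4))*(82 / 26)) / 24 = -41 / 13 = -3.15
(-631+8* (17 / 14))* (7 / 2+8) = -100027 / 14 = -7144.79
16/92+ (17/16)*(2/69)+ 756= 417425/552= 756.20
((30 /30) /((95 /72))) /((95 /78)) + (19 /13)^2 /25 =43177 /61009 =0.71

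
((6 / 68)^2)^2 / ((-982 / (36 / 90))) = -81 / 3280704880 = -0.00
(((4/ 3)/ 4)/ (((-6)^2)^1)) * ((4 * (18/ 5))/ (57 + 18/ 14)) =7/ 3060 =0.00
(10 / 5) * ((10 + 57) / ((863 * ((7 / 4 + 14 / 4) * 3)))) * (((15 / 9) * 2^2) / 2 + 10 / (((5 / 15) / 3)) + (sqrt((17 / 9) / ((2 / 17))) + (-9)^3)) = -1022152 / 163107 + 4556 * sqrt(2) / 163107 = -6.23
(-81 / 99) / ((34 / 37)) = -333 / 374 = -0.89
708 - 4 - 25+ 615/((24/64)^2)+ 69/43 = 651958/129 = 5053.94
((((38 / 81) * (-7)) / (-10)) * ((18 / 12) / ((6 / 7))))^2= 866761 / 2624400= 0.33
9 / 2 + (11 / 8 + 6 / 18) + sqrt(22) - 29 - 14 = -883 / 24 + sqrt(22) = -32.10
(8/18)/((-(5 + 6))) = -4/99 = -0.04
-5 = -5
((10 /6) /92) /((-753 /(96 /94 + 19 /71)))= -935 /30153132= -0.00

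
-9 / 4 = -2.25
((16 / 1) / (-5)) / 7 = -16 / 35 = -0.46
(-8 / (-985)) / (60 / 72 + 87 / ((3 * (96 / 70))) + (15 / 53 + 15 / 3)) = 20352 / 68314675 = 0.00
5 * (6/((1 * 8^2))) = 15/32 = 0.47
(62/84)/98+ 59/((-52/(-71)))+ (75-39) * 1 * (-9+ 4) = -1330139/13377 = -99.43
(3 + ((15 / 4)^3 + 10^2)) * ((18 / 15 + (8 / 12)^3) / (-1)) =-1006667 / 4320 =-233.02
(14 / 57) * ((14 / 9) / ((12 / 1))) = 49 / 1539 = 0.03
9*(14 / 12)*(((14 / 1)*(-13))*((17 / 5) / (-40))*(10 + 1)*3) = 1072071 / 200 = 5360.36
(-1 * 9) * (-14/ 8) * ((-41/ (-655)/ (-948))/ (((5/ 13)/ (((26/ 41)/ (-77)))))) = 507/ 22767800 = 0.00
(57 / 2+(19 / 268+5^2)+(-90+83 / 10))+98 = 93627 / 1340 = 69.87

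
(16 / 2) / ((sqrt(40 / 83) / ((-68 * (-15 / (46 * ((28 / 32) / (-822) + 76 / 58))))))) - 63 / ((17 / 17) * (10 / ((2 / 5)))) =-63 / 25 + 38903616 * sqrt(830) / 5742755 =192.65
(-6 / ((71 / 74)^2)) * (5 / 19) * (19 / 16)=-20535 / 10082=-2.04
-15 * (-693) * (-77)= -800415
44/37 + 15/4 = 731/148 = 4.94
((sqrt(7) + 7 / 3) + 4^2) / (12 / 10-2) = -275 / 12-5* sqrt(7) / 4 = -26.22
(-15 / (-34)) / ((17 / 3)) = 45 / 578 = 0.08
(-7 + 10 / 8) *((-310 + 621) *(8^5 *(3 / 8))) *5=-109870080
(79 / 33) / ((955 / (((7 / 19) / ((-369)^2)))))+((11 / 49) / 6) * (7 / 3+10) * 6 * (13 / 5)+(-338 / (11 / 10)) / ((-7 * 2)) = 116441820745216 / 3995027054865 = 29.15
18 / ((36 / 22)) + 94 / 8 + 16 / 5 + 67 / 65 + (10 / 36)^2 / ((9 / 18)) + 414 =1858061 / 4212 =441.14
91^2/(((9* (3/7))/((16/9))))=927472/243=3816.76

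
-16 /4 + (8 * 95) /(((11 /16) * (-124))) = -4404 /341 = -12.91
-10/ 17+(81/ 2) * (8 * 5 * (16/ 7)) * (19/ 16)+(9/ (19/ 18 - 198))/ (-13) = 24111230428/ 5484115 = 4396.56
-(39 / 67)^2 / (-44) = 1521 / 197516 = 0.01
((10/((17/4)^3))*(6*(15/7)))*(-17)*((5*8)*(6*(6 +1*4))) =-138240000/2023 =-68334.16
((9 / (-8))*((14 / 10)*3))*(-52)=2457 / 10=245.70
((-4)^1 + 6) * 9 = 18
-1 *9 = -9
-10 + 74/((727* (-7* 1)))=-50964/5089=-10.01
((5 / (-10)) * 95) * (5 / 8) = -29.69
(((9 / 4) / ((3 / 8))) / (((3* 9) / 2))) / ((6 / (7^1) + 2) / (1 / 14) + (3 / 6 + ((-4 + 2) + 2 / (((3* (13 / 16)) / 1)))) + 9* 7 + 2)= 104 / 24411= 0.00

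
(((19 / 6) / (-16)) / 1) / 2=-19 / 192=-0.10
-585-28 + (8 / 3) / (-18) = -16555 / 27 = -613.15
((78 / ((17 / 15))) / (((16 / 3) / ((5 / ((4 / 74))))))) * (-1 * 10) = -1623375 / 136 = -11936.58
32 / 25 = 1.28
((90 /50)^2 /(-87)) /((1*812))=-27 /588700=-0.00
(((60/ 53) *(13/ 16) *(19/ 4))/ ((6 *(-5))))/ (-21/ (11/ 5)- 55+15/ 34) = 0.00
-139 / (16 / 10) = -695 / 8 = -86.88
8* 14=112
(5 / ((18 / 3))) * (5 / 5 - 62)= -305 / 6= -50.83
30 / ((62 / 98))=1470 / 31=47.42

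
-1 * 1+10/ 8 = 1/ 4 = 0.25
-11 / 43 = -0.26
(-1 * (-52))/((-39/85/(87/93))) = -9860/93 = -106.02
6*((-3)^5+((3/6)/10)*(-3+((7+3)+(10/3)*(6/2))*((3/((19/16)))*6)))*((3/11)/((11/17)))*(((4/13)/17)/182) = -779733/13598585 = -0.06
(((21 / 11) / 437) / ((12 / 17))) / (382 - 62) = 119 / 6152960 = 0.00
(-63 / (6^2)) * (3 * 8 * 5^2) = -1050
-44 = -44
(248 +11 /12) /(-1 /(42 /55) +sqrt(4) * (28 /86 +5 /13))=11688131 /5206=2245.13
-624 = -624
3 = 3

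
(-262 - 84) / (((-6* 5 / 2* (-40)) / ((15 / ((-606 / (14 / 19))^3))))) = 59339 / 3816090661860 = 0.00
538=538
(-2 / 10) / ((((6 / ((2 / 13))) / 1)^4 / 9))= -1 / 1285245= -0.00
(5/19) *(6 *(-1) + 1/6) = -175/114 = -1.54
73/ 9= 8.11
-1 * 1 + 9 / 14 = -0.36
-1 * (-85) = 85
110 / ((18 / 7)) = 385 / 9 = 42.78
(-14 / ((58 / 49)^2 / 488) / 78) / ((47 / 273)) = -363.12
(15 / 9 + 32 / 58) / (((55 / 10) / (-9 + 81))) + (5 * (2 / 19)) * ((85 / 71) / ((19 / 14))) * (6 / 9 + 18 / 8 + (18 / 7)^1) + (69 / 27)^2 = 25245851210 / 662279409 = 38.12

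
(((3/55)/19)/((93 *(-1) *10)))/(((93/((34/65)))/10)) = -0.00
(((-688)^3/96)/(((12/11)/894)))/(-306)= 4169983136/459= 9084930.58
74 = 74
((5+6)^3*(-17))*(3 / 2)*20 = -678810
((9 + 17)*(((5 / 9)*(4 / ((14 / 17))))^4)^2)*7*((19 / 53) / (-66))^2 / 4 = 409215370882662500000 / 108444111427732429503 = 3.77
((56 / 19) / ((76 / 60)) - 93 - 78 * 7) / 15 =-76613 / 1805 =-42.44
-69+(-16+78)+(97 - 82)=8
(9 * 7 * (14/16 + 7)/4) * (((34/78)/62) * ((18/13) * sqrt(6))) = 2.96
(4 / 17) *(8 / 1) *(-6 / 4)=-48 / 17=-2.82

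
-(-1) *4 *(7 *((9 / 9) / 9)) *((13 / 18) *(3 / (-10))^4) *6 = 273 / 2500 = 0.11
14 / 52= 7 / 26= 0.27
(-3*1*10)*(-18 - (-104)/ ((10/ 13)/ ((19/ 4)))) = -18726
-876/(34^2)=-0.76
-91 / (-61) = 91 / 61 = 1.49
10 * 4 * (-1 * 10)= -400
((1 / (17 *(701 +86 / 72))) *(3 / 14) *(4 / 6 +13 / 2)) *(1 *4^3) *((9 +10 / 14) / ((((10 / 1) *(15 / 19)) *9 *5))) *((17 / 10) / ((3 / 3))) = 52288 / 136618125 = 0.00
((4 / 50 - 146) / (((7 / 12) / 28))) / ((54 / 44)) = -428032 / 75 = -5707.09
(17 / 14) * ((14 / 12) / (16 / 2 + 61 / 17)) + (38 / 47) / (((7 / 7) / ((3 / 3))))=103415 / 111108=0.93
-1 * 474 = -474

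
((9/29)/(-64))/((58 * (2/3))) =-27/215296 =-0.00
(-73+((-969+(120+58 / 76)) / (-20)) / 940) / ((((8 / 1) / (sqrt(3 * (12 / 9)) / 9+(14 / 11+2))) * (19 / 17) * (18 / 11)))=-51093960649 / 2931897600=-17.43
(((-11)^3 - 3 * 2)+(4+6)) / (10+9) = -1327 / 19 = -69.84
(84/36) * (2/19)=14/57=0.25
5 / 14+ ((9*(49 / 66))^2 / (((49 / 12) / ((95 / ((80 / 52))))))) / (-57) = -38921 / 3388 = -11.49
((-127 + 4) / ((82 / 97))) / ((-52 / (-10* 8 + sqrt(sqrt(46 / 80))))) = -2910 / 13 + 291* 46^(1 / 4)* 5^(3 / 4) / 1040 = -221.41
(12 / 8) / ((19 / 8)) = 12 / 19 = 0.63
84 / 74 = 42 / 37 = 1.14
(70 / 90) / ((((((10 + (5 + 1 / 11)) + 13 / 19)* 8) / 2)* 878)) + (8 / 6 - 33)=-471433111 / 14887368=-31.67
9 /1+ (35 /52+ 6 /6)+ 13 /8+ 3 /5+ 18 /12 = 7487 /520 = 14.40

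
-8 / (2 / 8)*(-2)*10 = 640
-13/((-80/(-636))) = -2067/20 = -103.35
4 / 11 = 0.36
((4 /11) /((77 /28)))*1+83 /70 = 11163 /8470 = 1.32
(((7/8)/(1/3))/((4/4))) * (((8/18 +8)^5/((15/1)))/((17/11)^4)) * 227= 7373481793836928/24659157645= 299015.96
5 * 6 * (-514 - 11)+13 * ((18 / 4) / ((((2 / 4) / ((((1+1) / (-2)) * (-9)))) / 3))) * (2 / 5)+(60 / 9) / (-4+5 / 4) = -2390656 / 165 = -14488.82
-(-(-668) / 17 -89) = 845 / 17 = 49.71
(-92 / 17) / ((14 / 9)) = -414 / 119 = -3.48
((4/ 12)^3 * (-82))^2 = 6724/ 729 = 9.22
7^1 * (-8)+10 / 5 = -54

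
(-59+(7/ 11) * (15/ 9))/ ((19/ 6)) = -3824/ 209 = -18.30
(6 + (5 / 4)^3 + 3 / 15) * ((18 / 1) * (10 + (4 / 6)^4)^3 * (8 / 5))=367581994346 / 1476225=249001.33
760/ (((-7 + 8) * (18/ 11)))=4180/ 9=464.44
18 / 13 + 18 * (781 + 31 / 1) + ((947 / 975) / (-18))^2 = 4502191901809 / 308002500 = 14617.39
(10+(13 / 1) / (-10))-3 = 57 / 10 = 5.70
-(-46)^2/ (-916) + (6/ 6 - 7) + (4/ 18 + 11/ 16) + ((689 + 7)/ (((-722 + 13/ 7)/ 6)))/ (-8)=-341669617/ 166232016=-2.06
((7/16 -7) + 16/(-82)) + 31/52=-52545/8528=-6.16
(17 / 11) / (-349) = -17 / 3839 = -0.00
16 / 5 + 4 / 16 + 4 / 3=287 / 60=4.78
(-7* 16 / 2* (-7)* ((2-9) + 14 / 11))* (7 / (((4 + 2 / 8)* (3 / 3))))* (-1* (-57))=-39414816 / 187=-210774.42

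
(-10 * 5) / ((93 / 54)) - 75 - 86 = -5891 / 31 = -190.03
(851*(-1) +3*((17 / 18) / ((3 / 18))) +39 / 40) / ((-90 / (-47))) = -522029 / 1200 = -435.02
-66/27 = -2.44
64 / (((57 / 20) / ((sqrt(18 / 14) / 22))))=640 * sqrt(7) / 1463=1.16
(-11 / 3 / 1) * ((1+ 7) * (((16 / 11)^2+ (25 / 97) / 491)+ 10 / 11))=-139476056 / 1571691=-88.74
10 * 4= 40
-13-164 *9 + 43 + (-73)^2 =3883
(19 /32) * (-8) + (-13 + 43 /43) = -67 /4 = -16.75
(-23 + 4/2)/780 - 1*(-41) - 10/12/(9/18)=30659/780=39.31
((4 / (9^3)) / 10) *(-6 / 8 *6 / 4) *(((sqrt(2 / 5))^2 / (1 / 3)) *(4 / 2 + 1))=-1 / 450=-0.00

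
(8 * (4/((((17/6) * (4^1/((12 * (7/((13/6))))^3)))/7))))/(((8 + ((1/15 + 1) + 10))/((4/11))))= 1290482565120/58749977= 21965.67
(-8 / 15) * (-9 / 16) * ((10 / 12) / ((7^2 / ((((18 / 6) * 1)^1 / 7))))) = 3 / 1372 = 0.00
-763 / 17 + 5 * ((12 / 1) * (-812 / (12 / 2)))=-138803 / 17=-8164.88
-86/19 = -4.53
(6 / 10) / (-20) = -3 / 100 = -0.03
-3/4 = -0.75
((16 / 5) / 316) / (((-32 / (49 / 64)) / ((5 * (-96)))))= 147 / 1264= 0.12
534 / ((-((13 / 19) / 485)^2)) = -45345264150 / 169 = -268315172.49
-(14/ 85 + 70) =-5964/ 85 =-70.16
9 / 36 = 0.25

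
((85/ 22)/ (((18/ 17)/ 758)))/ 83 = 547655/ 16434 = 33.32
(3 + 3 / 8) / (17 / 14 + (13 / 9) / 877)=1491777 / 537452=2.78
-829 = -829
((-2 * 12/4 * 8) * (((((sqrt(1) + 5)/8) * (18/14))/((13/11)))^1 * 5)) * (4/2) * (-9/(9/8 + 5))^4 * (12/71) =-11493410734080/37246379261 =-308.58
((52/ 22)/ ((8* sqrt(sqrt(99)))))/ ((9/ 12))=13* 11^(3/ 4)* sqrt(3)/ 1089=0.12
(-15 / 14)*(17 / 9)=-85 / 42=-2.02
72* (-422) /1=-30384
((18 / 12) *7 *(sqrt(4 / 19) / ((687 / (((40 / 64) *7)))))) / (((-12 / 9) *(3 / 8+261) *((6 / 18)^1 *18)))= -245 *sqrt(19) / 72783528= -0.00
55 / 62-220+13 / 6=-20176 / 93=-216.95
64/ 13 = 4.92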